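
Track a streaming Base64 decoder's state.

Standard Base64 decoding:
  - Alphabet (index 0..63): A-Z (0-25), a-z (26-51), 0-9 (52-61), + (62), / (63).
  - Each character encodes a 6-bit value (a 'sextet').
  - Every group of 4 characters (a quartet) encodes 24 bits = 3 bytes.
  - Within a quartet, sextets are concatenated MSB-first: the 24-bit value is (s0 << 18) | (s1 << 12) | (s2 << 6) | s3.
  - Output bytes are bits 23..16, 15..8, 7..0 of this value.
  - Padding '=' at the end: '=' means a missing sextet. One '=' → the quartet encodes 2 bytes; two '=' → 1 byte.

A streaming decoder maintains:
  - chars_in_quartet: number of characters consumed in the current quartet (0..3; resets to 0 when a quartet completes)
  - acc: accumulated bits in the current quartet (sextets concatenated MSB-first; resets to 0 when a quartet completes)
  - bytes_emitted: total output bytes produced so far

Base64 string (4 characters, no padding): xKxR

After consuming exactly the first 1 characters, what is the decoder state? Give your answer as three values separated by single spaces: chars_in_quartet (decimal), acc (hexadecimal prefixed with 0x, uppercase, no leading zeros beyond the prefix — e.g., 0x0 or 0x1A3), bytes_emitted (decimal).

Answer: 1 0x31 0

Derivation:
After char 0 ('x'=49): chars_in_quartet=1 acc=0x31 bytes_emitted=0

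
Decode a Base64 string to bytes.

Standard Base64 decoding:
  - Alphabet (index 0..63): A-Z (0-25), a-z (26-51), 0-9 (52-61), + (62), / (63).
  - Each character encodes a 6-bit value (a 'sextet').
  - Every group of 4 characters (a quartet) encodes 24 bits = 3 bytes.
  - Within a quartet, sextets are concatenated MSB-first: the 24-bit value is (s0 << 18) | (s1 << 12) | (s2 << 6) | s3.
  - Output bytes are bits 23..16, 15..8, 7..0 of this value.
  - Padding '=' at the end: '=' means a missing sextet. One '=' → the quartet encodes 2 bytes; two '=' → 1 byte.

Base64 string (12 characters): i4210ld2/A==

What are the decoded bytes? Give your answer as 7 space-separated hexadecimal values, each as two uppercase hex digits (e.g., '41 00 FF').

After char 0 ('i'=34): chars_in_quartet=1 acc=0x22 bytes_emitted=0
After char 1 ('4'=56): chars_in_quartet=2 acc=0x8B8 bytes_emitted=0
After char 2 ('2'=54): chars_in_quartet=3 acc=0x22E36 bytes_emitted=0
After char 3 ('1'=53): chars_in_quartet=4 acc=0x8B8DB5 -> emit 8B 8D B5, reset; bytes_emitted=3
After char 4 ('0'=52): chars_in_quartet=1 acc=0x34 bytes_emitted=3
After char 5 ('l'=37): chars_in_quartet=2 acc=0xD25 bytes_emitted=3
After char 6 ('d'=29): chars_in_quartet=3 acc=0x3495D bytes_emitted=3
After char 7 ('2'=54): chars_in_quartet=4 acc=0xD25776 -> emit D2 57 76, reset; bytes_emitted=6
After char 8 ('/'=63): chars_in_quartet=1 acc=0x3F bytes_emitted=6
After char 9 ('A'=0): chars_in_quartet=2 acc=0xFC0 bytes_emitted=6
Padding '==': partial quartet acc=0xFC0 -> emit FC; bytes_emitted=7

Answer: 8B 8D B5 D2 57 76 FC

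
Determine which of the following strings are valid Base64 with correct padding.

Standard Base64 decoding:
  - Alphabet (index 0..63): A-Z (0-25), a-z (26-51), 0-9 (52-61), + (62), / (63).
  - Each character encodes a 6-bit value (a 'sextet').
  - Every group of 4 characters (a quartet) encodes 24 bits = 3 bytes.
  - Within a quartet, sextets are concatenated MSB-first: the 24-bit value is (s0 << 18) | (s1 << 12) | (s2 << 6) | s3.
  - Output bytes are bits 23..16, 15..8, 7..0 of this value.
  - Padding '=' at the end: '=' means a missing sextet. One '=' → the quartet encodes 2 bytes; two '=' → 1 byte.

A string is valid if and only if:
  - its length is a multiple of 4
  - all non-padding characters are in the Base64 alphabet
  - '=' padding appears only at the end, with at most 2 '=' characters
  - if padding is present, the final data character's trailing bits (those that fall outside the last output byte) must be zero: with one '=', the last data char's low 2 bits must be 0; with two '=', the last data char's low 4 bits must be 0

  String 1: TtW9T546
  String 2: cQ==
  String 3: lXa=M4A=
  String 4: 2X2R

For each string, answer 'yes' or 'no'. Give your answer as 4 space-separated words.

String 1: 'TtW9T546' → valid
String 2: 'cQ==' → valid
String 3: 'lXa=M4A=' → invalid (bad char(s): ['=']; '=' in middle)
String 4: '2X2R' → valid

Answer: yes yes no yes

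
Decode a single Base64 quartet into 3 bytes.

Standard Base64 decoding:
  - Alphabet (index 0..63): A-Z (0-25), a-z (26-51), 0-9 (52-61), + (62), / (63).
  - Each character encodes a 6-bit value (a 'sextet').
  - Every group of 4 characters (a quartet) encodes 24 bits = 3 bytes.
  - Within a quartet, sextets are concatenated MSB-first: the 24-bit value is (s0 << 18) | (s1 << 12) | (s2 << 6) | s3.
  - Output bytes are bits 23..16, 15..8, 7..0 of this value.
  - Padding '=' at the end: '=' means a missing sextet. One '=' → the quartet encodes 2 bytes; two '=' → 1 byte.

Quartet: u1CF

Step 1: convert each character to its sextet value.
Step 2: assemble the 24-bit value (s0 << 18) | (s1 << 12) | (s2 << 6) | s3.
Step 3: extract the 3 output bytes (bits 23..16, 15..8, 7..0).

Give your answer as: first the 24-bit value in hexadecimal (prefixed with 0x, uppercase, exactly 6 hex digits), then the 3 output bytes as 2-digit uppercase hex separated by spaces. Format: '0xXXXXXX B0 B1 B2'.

Answer: 0xBB5085 BB 50 85

Derivation:
Sextets: u=46, 1=53, C=2, F=5
24-bit: (46<<18) | (53<<12) | (2<<6) | 5
      = 0xB80000 | 0x035000 | 0x000080 | 0x000005
      = 0xBB5085
Bytes: (v>>16)&0xFF=BB, (v>>8)&0xFF=50, v&0xFF=85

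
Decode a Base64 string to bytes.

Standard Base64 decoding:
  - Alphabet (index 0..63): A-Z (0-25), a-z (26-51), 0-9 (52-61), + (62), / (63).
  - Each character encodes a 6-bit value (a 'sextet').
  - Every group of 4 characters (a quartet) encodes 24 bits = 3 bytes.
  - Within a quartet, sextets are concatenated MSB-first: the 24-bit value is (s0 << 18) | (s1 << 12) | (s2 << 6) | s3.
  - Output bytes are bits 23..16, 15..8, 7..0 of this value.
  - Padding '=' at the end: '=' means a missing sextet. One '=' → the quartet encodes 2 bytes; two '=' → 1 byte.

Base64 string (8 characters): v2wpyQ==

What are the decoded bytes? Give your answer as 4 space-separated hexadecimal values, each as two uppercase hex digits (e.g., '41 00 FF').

After char 0 ('v'=47): chars_in_quartet=1 acc=0x2F bytes_emitted=0
After char 1 ('2'=54): chars_in_quartet=2 acc=0xBF6 bytes_emitted=0
After char 2 ('w'=48): chars_in_quartet=3 acc=0x2FDB0 bytes_emitted=0
After char 3 ('p'=41): chars_in_quartet=4 acc=0xBF6C29 -> emit BF 6C 29, reset; bytes_emitted=3
After char 4 ('y'=50): chars_in_quartet=1 acc=0x32 bytes_emitted=3
After char 5 ('Q'=16): chars_in_quartet=2 acc=0xC90 bytes_emitted=3
Padding '==': partial quartet acc=0xC90 -> emit C9; bytes_emitted=4

Answer: BF 6C 29 C9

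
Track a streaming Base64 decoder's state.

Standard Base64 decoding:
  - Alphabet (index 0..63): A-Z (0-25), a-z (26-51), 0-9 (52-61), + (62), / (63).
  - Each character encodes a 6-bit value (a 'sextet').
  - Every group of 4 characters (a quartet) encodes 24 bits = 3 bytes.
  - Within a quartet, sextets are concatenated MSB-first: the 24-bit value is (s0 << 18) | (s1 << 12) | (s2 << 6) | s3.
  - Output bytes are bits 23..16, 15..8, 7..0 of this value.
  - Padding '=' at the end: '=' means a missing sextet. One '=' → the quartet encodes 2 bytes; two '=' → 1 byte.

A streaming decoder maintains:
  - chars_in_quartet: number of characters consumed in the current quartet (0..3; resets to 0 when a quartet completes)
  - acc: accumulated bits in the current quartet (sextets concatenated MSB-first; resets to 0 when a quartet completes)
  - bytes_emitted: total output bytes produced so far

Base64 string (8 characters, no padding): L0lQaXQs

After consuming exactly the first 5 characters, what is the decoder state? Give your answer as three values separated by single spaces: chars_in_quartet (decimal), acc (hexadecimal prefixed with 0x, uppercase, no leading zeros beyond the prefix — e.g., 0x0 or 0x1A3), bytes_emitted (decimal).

After char 0 ('L'=11): chars_in_quartet=1 acc=0xB bytes_emitted=0
After char 1 ('0'=52): chars_in_quartet=2 acc=0x2F4 bytes_emitted=0
After char 2 ('l'=37): chars_in_quartet=3 acc=0xBD25 bytes_emitted=0
After char 3 ('Q'=16): chars_in_quartet=4 acc=0x2F4950 -> emit 2F 49 50, reset; bytes_emitted=3
After char 4 ('a'=26): chars_in_quartet=1 acc=0x1A bytes_emitted=3

Answer: 1 0x1A 3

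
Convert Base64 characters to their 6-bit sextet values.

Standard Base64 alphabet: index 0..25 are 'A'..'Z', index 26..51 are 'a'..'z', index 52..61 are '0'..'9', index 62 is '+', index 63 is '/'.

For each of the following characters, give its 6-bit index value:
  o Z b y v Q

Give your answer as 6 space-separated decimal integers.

'o': a..z range, 26 + ord('o') − ord('a') = 40
'Z': A..Z range, ord('Z') − ord('A') = 25
'b': a..z range, 26 + ord('b') − ord('a') = 27
'y': a..z range, 26 + ord('y') − ord('a') = 50
'v': a..z range, 26 + ord('v') − ord('a') = 47
'Q': A..Z range, ord('Q') − ord('A') = 16

Answer: 40 25 27 50 47 16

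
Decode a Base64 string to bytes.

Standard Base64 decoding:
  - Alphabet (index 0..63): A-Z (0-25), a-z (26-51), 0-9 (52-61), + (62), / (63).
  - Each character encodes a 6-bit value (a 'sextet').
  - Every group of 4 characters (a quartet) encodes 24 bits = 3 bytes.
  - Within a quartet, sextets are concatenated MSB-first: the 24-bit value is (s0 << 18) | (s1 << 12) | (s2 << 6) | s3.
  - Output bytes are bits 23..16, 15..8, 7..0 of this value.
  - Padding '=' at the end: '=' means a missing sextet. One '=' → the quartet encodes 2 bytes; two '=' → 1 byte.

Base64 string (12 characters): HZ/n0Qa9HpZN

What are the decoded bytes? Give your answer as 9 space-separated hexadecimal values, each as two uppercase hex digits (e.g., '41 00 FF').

Answer: 1D 9F E7 D1 06 BD 1E 96 4D

Derivation:
After char 0 ('H'=7): chars_in_quartet=1 acc=0x7 bytes_emitted=0
After char 1 ('Z'=25): chars_in_quartet=2 acc=0x1D9 bytes_emitted=0
After char 2 ('/'=63): chars_in_quartet=3 acc=0x767F bytes_emitted=0
After char 3 ('n'=39): chars_in_quartet=4 acc=0x1D9FE7 -> emit 1D 9F E7, reset; bytes_emitted=3
After char 4 ('0'=52): chars_in_quartet=1 acc=0x34 bytes_emitted=3
After char 5 ('Q'=16): chars_in_quartet=2 acc=0xD10 bytes_emitted=3
After char 6 ('a'=26): chars_in_quartet=3 acc=0x3441A bytes_emitted=3
After char 7 ('9'=61): chars_in_quartet=4 acc=0xD106BD -> emit D1 06 BD, reset; bytes_emitted=6
After char 8 ('H'=7): chars_in_quartet=1 acc=0x7 bytes_emitted=6
After char 9 ('p'=41): chars_in_quartet=2 acc=0x1E9 bytes_emitted=6
After char 10 ('Z'=25): chars_in_quartet=3 acc=0x7A59 bytes_emitted=6
After char 11 ('N'=13): chars_in_quartet=4 acc=0x1E964D -> emit 1E 96 4D, reset; bytes_emitted=9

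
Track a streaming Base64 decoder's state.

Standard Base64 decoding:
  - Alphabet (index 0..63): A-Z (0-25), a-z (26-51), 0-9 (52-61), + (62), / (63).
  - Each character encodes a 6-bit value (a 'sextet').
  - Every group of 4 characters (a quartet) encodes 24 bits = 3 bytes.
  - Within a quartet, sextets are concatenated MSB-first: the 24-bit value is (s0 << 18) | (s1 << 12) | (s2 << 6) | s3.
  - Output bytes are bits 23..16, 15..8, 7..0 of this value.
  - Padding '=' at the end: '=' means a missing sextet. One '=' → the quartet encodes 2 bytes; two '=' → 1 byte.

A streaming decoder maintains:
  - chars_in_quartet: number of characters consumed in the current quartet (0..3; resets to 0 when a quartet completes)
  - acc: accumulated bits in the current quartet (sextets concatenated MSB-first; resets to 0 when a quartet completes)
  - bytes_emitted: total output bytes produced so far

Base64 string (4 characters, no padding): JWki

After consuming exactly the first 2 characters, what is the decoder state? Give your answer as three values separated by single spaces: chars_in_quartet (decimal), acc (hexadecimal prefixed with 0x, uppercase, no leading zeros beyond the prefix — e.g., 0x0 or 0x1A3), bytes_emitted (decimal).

After char 0 ('J'=9): chars_in_quartet=1 acc=0x9 bytes_emitted=0
After char 1 ('W'=22): chars_in_quartet=2 acc=0x256 bytes_emitted=0

Answer: 2 0x256 0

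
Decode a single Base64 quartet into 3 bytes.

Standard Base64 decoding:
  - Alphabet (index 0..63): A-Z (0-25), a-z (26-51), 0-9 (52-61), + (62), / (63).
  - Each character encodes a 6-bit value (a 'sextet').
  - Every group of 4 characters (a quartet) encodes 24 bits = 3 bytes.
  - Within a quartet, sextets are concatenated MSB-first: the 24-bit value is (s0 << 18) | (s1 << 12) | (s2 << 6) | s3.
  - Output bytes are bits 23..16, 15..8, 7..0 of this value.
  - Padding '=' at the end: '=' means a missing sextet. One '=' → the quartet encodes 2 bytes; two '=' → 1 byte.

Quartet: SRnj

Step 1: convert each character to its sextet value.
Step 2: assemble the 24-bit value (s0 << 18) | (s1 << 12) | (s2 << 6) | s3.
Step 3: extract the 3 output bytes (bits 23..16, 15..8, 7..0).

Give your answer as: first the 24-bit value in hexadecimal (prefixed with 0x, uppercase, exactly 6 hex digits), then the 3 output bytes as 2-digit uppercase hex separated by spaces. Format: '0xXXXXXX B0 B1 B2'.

Sextets: S=18, R=17, n=39, j=35
24-bit: (18<<18) | (17<<12) | (39<<6) | 35
      = 0x480000 | 0x011000 | 0x0009C0 | 0x000023
      = 0x4919E3
Bytes: (v>>16)&0xFF=49, (v>>8)&0xFF=19, v&0xFF=E3

Answer: 0x4919E3 49 19 E3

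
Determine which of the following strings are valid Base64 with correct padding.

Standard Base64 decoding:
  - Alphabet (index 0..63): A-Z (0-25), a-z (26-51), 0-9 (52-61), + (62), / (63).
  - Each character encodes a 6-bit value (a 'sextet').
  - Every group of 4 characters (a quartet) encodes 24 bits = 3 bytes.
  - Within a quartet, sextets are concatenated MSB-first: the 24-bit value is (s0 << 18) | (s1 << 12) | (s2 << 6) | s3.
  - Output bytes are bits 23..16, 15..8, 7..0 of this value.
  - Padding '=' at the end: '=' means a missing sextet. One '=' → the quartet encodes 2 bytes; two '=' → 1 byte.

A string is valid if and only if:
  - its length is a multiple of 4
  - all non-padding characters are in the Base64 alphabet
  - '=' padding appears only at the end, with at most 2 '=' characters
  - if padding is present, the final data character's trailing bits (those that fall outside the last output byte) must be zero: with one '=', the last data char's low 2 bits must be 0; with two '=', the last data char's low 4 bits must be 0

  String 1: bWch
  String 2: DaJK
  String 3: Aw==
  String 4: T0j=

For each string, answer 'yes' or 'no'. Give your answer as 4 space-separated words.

String 1: 'bWch' → valid
String 2: 'DaJK' → valid
String 3: 'Aw==' → valid
String 4: 'T0j=' → invalid (bad trailing bits)

Answer: yes yes yes no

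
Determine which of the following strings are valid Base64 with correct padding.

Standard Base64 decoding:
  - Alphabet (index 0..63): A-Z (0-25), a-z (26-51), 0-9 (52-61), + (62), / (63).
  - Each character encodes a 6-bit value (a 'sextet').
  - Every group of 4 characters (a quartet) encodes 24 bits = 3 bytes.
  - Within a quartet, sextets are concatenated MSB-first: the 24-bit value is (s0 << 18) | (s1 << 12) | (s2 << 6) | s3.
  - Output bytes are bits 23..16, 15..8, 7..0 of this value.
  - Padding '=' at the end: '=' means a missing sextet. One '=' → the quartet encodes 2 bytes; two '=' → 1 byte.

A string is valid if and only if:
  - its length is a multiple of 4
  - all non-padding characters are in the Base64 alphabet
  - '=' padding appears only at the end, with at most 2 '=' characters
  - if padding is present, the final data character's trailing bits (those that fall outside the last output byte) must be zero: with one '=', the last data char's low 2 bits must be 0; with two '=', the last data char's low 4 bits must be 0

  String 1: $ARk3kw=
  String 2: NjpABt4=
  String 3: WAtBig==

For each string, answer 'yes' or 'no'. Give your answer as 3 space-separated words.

String 1: '$ARk3kw=' → invalid (bad char(s): ['$'])
String 2: 'NjpABt4=' → valid
String 3: 'WAtBig==' → valid

Answer: no yes yes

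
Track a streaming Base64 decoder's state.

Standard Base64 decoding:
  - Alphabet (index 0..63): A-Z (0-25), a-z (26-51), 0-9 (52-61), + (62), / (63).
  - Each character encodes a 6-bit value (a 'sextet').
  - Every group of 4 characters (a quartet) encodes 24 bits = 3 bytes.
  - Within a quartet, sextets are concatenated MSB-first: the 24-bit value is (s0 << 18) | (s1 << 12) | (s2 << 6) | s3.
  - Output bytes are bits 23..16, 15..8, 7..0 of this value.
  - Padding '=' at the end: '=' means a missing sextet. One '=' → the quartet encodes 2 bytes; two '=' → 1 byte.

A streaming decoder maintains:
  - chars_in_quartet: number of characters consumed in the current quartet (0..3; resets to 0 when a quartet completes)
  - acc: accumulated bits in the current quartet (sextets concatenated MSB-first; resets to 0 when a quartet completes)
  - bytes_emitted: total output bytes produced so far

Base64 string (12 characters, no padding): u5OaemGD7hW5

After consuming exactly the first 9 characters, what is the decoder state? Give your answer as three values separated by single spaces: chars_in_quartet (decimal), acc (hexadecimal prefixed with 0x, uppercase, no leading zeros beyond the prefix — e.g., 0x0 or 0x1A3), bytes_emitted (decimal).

After char 0 ('u'=46): chars_in_quartet=1 acc=0x2E bytes_emitted=0
After char 1 ('5'=57): chars_in_quartet=2 acc=0xBB9 bytes_emitted=0
After char 2 ('O'=14): chars_in_quartet=3 acc=0x2EE4E bytes_emitted=0
After char 3 ('a'=26): chars_in_quartet=4 acc=0xBB939A -> emit BB 93 9A, reset; bytes_emitted=3
After char 4 ('e'=30): chars_in_quartet=1 acc=0x1E bytes_emitted=3
After char 5 ('m'=38): chars_in_quartet=2 acc=0x7A6 bytes_emitted=3
After char 6 ('G'=6): chars_in_quartet=3 acc=0x1E986 bytes_emitted=3
After char 7 ('D'=3): chars_in_quartet=4 acc=0x7A6183 -> emit 7A 61 83, reset; bytes_emitted=6
After char 8 ('7'=59): chars_in_quartet=1 acc=0x3B bytes_emitted=6

Answer: 1 0x3B 6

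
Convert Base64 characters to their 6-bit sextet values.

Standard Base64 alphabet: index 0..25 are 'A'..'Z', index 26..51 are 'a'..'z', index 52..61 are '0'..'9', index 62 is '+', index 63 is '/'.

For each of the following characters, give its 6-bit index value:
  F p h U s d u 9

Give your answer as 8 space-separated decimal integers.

'F': A..Z range, ord('F') − ord('A') = 5
'p': a..z range, 26 + ord('p') − ord('a') = 41
'h': a..z range, 26 + ord('h') − ord('a') = 33
'U': A..Z range, ord('U') − ord('A') = 20
's': a..z range, 26 + ord('s') − ord('a') = 44
'd': a..z range, 26 + ord('d') − ord('a') = 29
'u': a..z range, 26 + ord('u') − ord('a') = 46
'9': 0..9 range, 52 + ord('9') − ord('0') = 61

Answer: 5 41 33 20 44 29 46 61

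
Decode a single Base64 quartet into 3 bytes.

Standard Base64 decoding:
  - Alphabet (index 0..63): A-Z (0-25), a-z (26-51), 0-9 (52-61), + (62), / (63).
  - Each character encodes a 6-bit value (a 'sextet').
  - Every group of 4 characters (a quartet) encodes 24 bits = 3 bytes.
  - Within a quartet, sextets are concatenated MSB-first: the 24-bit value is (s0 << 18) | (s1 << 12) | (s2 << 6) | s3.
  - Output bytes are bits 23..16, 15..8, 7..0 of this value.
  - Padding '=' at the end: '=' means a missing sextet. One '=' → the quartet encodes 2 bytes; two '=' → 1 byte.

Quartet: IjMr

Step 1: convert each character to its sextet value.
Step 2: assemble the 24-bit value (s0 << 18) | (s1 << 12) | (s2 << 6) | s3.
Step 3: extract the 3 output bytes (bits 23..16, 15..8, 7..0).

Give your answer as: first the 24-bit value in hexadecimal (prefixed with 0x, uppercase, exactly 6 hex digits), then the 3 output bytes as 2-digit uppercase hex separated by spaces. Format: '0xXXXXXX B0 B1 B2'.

Sextets: I=8, j=35, M=12, r=43
24-bit: (8<<18) | (35<<12) | (12<<6) | 43
      = 0x200000 | 0x023000 | 0x000300 | 0x00002B
      = 0x22332B
Bytes: (v>>16)&0xFF=22, (v>>8)&0xFF=33, v&0xFF=2B

Answer: 0x22332B 22 33 2B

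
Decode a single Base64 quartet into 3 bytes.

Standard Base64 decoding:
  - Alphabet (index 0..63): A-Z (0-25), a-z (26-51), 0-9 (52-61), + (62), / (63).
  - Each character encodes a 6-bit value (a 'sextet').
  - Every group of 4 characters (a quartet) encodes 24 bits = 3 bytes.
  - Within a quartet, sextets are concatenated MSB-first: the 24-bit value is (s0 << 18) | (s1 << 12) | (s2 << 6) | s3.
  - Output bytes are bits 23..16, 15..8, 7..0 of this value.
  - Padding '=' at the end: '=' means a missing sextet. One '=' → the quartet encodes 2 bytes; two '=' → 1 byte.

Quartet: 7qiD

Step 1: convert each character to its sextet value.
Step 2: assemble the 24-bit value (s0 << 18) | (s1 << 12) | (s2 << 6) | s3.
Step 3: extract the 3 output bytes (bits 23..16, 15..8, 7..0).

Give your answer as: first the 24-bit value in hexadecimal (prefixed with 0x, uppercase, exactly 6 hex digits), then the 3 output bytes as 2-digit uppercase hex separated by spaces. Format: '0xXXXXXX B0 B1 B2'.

Sextets: 7=59, q=42, i=34, D=3
24-bit: (59<<18) | (42<<12) | (34<<6) | 3
      = 0xEC0000 | 0x02A000 | 0x000880 | 0x000003
      = 0xEEA883
Bytes: (v>>16)&0xFF=EE, (v>>8)&0xFF=A8, v&0xFF=83

Answer: 0xEEA883 EE A8 83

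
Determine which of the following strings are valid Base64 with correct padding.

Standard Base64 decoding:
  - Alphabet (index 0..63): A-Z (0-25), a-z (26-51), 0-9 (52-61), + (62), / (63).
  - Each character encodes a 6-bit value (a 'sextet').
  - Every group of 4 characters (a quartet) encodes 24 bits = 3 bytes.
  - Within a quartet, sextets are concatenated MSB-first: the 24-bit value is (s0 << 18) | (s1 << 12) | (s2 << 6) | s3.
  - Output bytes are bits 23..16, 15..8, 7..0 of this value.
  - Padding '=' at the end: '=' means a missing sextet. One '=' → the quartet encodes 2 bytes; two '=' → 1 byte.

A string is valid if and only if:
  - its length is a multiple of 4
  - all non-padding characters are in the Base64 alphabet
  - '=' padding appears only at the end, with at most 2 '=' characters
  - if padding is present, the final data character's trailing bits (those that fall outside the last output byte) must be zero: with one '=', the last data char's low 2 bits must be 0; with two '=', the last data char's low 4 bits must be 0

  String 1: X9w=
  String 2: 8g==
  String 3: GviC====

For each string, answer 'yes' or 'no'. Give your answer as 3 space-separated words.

Answer: yes yes no

Derivation:
String 1: 'X9w=' → valid
String 2: '8g==' → valid
String 3: 'GviC====' → invalid (4 pad chars (max 2))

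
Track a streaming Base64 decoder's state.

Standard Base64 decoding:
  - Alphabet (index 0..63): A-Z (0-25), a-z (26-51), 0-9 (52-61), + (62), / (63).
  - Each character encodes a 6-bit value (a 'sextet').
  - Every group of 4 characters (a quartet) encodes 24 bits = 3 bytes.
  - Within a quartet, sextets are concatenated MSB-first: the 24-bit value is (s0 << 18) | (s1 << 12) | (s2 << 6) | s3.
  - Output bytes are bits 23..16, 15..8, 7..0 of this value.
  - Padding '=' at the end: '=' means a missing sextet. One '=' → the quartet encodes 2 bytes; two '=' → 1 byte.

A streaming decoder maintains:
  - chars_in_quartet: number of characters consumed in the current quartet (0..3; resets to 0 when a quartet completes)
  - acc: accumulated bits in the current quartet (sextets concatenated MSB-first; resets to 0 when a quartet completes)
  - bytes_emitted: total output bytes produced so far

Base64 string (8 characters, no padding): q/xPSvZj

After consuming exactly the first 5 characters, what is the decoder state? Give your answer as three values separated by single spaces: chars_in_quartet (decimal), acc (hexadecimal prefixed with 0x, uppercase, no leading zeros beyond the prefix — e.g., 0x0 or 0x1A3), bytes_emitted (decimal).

Answer: 1 0x12 3

Derivation:
After char 0 ('q'=42): chars_in_quartet=1 acc=0x2A bytes_emitted=0
After char 1 ('/'=63): chars_in_quartet=2 acc=0xABF bytes_emitted=0
After char 2 ('x'=49): chars_in_quartet=3 acc=0x2AFF1 bytes_emitted=0
After char 3 ('P'=15): chars_in_quartet=4 acc=0xABFC4F -> emit AB FC 4F, reset; bytes_emitted=3
After char 4 ('S'=18): chars_in_quartet=1 acc=0x12 bytes_emitted=3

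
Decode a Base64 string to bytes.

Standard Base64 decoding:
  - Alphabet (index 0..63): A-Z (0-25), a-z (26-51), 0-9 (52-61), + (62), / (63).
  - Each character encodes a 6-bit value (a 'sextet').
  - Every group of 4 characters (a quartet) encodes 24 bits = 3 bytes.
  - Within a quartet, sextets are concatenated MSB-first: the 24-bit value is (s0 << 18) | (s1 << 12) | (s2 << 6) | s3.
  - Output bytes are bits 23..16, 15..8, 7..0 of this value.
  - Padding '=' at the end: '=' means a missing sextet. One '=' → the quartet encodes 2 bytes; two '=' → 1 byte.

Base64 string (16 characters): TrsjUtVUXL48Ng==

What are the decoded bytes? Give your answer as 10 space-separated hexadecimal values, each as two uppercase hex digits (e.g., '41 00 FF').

After char 0 ('T'=19): chars_in_quartet=1 acc=0x13 bytes_emitted=0
After char 1 ('r'=43): chars_in_quartet=2 acc=0x4EB bytes_emitted=0
After char 2 ('s'=44): chars_in_quartet=3 acc=0x13AEC bytes_emitted=0
After char 3 ('j'=35): chars_in_quartet=4 acc=0x4EBB23 -> emit 4E BB 23, reset; bytes_emitted=3
After char 4 ('U'=20): chars_in_quartet=1 acc=0x14 bytes_emitted=3
After char 5 ('t'=45): chars_in_quartet=2 acc=0x52D bytes_emitted=3
After char 6 ('V'=21): chars_in_quartet=3 acc=0x14B55 bytes_emitted=3
After char 7 ('U'=20): chars_in_quartet=4 acc=0x52D554 -> emit 52 D5 54, reset; bytes_emitted=6
After char 8 ('X'=23): chars_in_quartet=1 acc=0x17 bytes_emitted=6
After char 9 ('L'=11): chars_in_quartet=2 acc=0x5CB bytes_emitted=6
After char 10 ('4'=56): chars_in_quartet=3 acc=0x172F8 bytes_emitted=6
After char 11 ('8'=60): chars_in_quartet=4 acc=0x5CBE3C -> emit 5C BE 3C, reset; bytes_emitted=9
After char 12 ('N'=13): chars_in_quartet=1 acc=0xD bytes_emitted=9
After char 13 ('g'=32): chars_in_quartet=2 acc=0x360 bytes_emitted=9
Padding '==': partial quartet acc=0x360 -> emit 36; bytes_emitted=10

Answer: 4E BB 23 52 D5 54 5C BE 3C 36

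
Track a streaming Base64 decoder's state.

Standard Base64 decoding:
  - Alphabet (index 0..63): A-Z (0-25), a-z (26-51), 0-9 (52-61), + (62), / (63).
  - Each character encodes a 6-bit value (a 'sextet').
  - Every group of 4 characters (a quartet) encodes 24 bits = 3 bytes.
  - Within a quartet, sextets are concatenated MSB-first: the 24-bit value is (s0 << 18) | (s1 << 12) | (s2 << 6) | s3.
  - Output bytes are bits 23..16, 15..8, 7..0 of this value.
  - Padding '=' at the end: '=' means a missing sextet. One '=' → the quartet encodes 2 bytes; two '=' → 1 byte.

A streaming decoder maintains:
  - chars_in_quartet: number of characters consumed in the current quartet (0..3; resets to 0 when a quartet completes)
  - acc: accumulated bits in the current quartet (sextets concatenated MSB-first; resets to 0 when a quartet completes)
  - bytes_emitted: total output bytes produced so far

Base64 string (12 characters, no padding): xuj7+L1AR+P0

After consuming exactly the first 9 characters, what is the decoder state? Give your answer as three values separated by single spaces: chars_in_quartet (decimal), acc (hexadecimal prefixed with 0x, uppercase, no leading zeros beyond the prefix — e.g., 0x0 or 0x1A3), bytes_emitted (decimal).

Answer: 1 0x11 6

Derivation:
After char 0 ('x'=49): chars_in_quartet=1 acc=0x31 bytes_emitted=0
After char 1 ('u'=46): chars_in_quartet=2 acc=0xC6E bytes_emitted=0
After char 2 ('j'=35): chars_in_quartet=3 acc=0x31BA3 bytes_emitted=0
After char 3 ('7'=59): chars_in_quartet=4 acc=0xC6E8FB -> emit C6 E8 FB, reset; bytes_emitted=3
After char 4 ('+'=62): chars_in_quartet=1 acc=0x3E bytes_emitted=3
After char 5 ('L'=11): chars_in_quartet=2 acc=0xF8B bytes_emitted=3
After char 6 ('1'=53): chars_in_quartet=3 acc=0x3E2F5 bytes_emitted=3
After char 7 ('A'=0): chars_in_quartet=4 acc=0xF8BD40 -> emit F8 BD 40, reset; bytes_emitted=6
After char 8 ('R'=17): chars_in_quartet=1 acc=0x11 bytes_emitted=6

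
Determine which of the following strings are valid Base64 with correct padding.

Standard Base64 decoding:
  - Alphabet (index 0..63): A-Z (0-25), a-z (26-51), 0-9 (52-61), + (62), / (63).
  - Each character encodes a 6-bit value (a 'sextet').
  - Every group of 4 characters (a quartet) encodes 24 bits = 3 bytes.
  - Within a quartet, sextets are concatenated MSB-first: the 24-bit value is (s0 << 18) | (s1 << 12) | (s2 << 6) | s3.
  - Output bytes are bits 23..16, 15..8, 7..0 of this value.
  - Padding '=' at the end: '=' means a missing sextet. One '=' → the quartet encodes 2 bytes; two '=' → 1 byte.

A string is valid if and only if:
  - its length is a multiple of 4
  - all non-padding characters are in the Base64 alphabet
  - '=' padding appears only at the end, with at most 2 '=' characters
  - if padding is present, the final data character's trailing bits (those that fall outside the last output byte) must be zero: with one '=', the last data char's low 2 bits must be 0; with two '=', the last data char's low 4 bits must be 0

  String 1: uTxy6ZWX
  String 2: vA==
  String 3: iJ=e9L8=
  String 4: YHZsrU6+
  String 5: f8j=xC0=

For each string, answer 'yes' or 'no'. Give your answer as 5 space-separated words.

Answer: yes yes no yes no

Derivation:
String 1: 'uTxy6ZWX' → valid
String 2: 'vA==' → valid
String 3: 'iJ=e9L8=' → invalid (bad char(s): ['=']; '=' in middle)
String 4: 'YHZsrU6+' → valid
String 5: 'f8j=xC0=' → invalid (bad char(s): ['=']; '=' in middle)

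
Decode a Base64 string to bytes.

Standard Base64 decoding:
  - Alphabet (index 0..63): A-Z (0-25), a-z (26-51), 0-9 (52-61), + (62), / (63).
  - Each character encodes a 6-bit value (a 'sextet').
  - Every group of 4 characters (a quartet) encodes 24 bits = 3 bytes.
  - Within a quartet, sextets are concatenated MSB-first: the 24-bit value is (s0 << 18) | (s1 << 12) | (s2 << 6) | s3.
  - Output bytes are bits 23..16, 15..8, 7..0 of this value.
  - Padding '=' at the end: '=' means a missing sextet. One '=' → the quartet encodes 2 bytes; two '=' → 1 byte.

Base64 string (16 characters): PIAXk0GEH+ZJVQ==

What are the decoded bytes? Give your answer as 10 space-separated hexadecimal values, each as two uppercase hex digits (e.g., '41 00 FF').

Answer: 3C 80 17 93 41 84 1F E6 49 55

Derivation:
After char 0 ('P'=15): chars_in_quartet=1 acc=0xF bytes_emitted=0
After char 1 ('I'=8): chars_in_quartet=2 acc=0x3C8 bytes_emitted=0
After char 2 ('A'=0): chars_in_quartet=3 acc=0xF200 bytes_emitted=0
After char 3 ('X'=23): chars_in_quartet=4 acc=0x3C8017 -> emit 3C 80 17, reset; bytes_emitted=3
After char 4 ('k'=36): chars_in_quartet=1 acc=0x24 bytes_emitted=3
After char 5 ('0'=52): chars_in_quartet=2 acc=0x934 bytes_emitted=3
After char 6 ('G'=6): chars_in_quartet=3 acc=0x24D06 bytes_emitted=3
After char 7 ('E'=4): chars_in_quartet=4 acc=0x934184 -> emit 93 41 84, reset; bytes_emitted=6
After char 8 ('H'=7): chars_in_quartet=1 acc=0x7 bytes_emitted=6
After char 9 ('+'=62): chars_in_quartet=2 acc=0x1FE bytes_emitted=6
After char 10 ('Z'=25): chars_in_quartet=3 acc=0x7F99 bytes_emitted=6
After char 11 ('J'=9): chars_in_quartet=4 acc=0x1FE649 -> emit 1F E6 49, reset; bytes_emitted=9
After char 12 ('V'=21): chars_in_quartet=1 acc=0x15 bytes_emitted=9
After char 13 ('Q'=16): chars_in_quartet=2 acc=0x550 bytes_emitted=9
Padding '==': partial quartet acc=0x550 -> emit 55; bytes_emitted=10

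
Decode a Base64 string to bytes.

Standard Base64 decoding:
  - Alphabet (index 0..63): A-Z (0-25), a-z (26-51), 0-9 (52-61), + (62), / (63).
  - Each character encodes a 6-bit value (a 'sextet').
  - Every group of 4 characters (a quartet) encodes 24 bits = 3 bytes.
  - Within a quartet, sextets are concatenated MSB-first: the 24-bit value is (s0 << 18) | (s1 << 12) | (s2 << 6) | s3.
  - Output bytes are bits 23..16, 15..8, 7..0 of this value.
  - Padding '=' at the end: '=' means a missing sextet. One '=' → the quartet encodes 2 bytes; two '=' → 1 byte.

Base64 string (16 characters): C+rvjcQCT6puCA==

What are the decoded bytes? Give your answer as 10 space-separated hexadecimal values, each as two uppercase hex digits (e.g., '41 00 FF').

After char 0 ('C'=2): chars_in_quartet=1 acc=0x2 bytes_emitted=0
After char 1 ('+'=62): chars_in_quartet=2 acc=0xBE bytes_emitted=0
After char 2 ('r'=43): chars_in_quartet=3 acc=0x2FAB bytes_emitted=0
After char 3 ('v'=47): chars_in_quartet=4 acc=0xBEAEF -> emit 0B EA EF, reset; bytes_emitted=3
After char 4 ('j'=35): chars_in_quartet=1 acc=0x23 bytes_emitted=3
After char 5 ('c'=28): chars_in_quartet=2 acc=0x8DC bytes_emitted=3
After char 6 ('Q'=16): chars_in_quartet=3 acc=0x23710 bytes_emitted=3
After char 7 ('C'=2): chars_in_quartet=4 acc=0x8DC402 -> emit 8D C4 02, reset; bytes_emitted=6
After char 8 ('T'=19): chars_in_quartet=1 acc=0x13 bytes_emitted=6
After char 9 ('6'=58): chars_in_quartet=2 acc=0x4FA bytes_emitted=6
After char 10 ('p'=41): chars_in_quartet=3 acc=0x13EA9 bytes_emitted=6
After char 11 ('u'=46): chars_in_quartet=4 acc=0x4FAA6E -> emit 4F AA 6E, reset; bytes_emitted=9
After char 12 ('C'=2): chars_in_quartet=1 acc=0x2 bytes_emitted=9
After char 13 ('A'=0): chars_in_quartet=2 acc=0x80 bytes_emitted=9
Padding '==': partial quartet acc=0x80 -> emit 08; bytes_emitted=10

Answer: 0B EA EF 8D C4 02 4F AA 6E 08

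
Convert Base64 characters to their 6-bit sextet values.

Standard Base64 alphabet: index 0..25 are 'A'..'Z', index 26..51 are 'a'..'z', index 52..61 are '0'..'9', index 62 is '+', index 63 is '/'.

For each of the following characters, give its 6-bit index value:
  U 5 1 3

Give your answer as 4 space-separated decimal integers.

'U': A..Z range, ord('U') − ord('A') = 20
'5': 0..9 range, 52 + ord('5') − ord('0') = 57
'1': 0..9 range, 52 + ord('1') − ord('0') = 53
'3': 0..9 range, 52 + ord('3') − ord('0') = 55

Answer: 20 57 53 55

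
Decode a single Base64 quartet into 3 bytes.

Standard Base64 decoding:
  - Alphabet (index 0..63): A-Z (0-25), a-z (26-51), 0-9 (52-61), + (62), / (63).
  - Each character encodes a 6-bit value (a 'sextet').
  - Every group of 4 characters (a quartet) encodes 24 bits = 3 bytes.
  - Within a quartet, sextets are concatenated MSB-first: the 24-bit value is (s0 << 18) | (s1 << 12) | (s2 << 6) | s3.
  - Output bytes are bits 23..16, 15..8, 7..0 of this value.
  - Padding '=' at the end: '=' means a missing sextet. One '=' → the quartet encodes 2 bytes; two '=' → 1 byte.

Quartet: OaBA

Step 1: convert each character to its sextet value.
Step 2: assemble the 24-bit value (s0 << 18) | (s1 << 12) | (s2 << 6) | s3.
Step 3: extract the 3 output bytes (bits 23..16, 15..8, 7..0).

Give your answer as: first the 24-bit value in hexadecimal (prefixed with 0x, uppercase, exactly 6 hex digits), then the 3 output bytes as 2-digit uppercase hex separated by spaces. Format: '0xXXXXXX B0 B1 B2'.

Sextets: O=14, a=26, B=1, A=0
24-bit: (14<<18) | (26<<12) | (1<<6) | 0
      = 0x380000 | 0x01A000 | 0x000040 | 0x000000
      = 0x39A040
Bytes: (v>>16)&0xFF=39, (v>>8)&0xFF=A0, v&0xFF=40

Answer: 0x39A040 39 A0 40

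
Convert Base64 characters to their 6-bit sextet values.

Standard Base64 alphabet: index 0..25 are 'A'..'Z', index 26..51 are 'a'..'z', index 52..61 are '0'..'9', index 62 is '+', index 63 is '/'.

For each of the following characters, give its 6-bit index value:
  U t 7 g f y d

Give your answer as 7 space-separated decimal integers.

Answer: 20 45 59 32 31 50 29

Derivation:
'U': A..Z range, ord('U') − ord('A') = 20
't': a..z range, 26 + ord('t') − ord('a') = 45
'7': 0..9 range, 52 + ord('7') − ord('0') = 59
'g': a..z range, 26 + ord('g') − ord('a') = 32
'f': a..z range, 26 + ord('f') − ord('a') = 31
'y': a..z range, 26 + ord('y') − ord('a') = 50
'd': a..z range, 26 + ord('d') − ord('a') = 29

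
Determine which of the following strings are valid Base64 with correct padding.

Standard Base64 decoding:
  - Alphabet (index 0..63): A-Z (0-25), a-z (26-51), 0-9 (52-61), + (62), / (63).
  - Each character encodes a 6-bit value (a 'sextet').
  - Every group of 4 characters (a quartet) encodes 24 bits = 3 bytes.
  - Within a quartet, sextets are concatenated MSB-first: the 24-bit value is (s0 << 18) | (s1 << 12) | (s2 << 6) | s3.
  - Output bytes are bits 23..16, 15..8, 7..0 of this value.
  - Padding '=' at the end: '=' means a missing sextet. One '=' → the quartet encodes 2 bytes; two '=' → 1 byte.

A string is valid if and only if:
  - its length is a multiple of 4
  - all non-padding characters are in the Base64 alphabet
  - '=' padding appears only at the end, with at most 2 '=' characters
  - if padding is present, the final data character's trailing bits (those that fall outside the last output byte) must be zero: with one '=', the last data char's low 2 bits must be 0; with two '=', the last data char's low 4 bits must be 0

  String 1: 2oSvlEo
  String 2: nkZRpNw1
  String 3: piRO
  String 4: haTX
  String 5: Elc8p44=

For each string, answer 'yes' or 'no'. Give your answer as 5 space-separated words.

String 1: '2oSvlEo' → invalid (len=7 not mult of 4)
String 2: 'nkZRpNw1' → valid
String 3: 'piRO' → valid
String 4: 'haTX' → valid
String 5: 'Elc8p44=' → valid

Answer: no yes yes yes yes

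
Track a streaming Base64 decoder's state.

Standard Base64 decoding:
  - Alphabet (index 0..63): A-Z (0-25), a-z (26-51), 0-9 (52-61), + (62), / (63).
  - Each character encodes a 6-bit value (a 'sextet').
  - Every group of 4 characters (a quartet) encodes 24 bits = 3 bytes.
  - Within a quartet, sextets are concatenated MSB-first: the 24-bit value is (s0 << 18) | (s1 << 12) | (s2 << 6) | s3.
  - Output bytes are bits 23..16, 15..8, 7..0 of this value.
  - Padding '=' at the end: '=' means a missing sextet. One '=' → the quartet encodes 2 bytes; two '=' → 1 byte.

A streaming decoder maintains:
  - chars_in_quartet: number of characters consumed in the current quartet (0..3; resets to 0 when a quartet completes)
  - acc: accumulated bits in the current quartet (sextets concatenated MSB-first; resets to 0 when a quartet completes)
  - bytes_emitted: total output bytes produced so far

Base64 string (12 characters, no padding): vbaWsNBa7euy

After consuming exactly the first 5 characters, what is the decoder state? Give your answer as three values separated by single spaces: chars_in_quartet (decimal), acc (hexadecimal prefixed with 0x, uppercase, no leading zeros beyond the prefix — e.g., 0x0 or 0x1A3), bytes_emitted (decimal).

After char 0 ('v'=47): chars_in_quartet=1 acc=0x2F bytes_emitted=0
After char 1 ('b'=27): chars_in_quartet=2 acc=0xBDB bytes_emitted=0
After char 2 ('a'=26): chars_in_quartet=3 acc=0x2F6DA bytes_emitted=0
After char 3 ('W'=22): chars_in_quartet=4 acc=0xBDB696 -> emit BD B6 96, reset; bytes_emitted=3
After char 4 ('s'=44): chars_in_quartet=1 acc=0x2C bytes_emitted=3

Answer: 1 0x2C 3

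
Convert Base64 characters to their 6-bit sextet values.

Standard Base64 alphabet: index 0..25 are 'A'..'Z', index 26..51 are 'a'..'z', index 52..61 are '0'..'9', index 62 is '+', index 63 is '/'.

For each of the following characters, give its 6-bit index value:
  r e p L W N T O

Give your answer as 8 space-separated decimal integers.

'r': a..z range, 26 + ord('r') − ord('a') = 43
'e': a..z range, 26 + ord('e') − ord('a') = 30
'p': a..z range, 26 + ord('p') − ord('a') = 41
'L': A..Z range, ord('L') − ord('A') = 11
'W': A..Z range, ord('W') − ord('A') = 22
'N': A..Z range, ord('N') − ord('A') = 13
'T': A..Z range, ord('T') − ord('A') = 19
'O': A..Z range, ord('O') − ord('A') = 14

Answer: 43 30 41 11 22 13 19 14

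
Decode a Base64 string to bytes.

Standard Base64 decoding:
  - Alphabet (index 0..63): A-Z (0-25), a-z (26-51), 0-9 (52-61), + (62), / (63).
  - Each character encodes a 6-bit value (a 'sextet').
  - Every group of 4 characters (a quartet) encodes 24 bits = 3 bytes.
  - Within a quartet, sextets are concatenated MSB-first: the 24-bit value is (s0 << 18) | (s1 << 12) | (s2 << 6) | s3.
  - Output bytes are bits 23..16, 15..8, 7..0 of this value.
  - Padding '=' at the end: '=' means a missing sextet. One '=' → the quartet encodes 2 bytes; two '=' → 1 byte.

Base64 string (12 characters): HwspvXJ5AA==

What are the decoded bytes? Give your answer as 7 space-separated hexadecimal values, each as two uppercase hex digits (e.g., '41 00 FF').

Answer: 1F 0B 29 BD 72 79 00

Derivation:
After char 0 ('H'=7): chars_in_quartet=1 acc=0x7 bytes_emitted=0
After char 1 ('w'=48): chars_in_quartet=2 acc=0x1F0 bytes_emitted=0
After char 2 ('s'=44): chars_in_quartet=3 acc=0x7C2C bytes_emitted=0
After char 3 ('p'=41): chars_in_quartet=4 acc=0x1F0B29 -> emit 1F 0B 29, reset; bytes_emitted=3
After char 4 ('v'=47): chars_in_quartet=1 acc=0x2F bytes_emitted=3
After char 5 ('X'=23): chars_in_quartet=2 acc=0xBD7 bytes_emitted=3
After char 6 ('J'=9): chars_in_quartet=3 acc=0x2F5C9 bytes_emitted=3
After char 7 ('5'=57): chars_in_quartet=4 acc=0xBD7279 -> emit BD 72 79, reset; bytes_emitted=6
After char 8 ('A'=0): chars_in_quartet=1 acc=0x0 bytes_emitted=6
After char 9 ('A'=0): chars_in_quartet=2 acc=0x0 bytes_emitted=6
Padding '==': partial quartet acc=0x0 -> emit 00; bytes_emitted=7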